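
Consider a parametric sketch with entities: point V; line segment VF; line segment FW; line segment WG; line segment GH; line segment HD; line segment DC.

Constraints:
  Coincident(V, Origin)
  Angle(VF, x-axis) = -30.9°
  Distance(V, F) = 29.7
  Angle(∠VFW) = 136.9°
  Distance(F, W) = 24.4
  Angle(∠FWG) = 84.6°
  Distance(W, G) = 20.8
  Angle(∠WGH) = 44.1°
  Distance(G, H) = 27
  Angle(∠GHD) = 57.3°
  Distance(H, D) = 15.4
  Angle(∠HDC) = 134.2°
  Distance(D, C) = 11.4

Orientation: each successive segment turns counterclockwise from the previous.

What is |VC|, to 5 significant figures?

53.460

∠GHD = 57.3° gives HD at 6.2000° from the x-axis; with |HD| = 15.4, D = (46.307, -12.770). ∠HDC = 134.2° gives DC at 52.000° from the x-axis; with |DC| = 11.4, C = (53.325, -3.7862). Then |VC| = |C − V| = 53.460.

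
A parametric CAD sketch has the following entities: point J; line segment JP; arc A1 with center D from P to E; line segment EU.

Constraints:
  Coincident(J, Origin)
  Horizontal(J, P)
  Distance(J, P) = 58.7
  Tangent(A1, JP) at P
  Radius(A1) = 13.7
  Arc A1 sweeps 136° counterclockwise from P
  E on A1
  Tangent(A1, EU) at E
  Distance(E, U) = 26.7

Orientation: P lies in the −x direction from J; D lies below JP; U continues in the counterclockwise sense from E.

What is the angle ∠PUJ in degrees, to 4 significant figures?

62.30°

J is at the origin; J and P share the same y with |JP| = 58.7 and P on the −x side, so P = (-58.70, 0.000). A1 meets JP tangentially, so DP is at right angles to JP, so D = P + (0, -13.7) = (-58.70, -13.70). On A1, P sits at bearing 90° from D; a 136° counterclockwise sweep puts E at bearing 226°, so E = D + 13.7·(cos 226°, sin 226°) = (-68.22, -23.55). Since A1 is tangent to EU there, DE ⟂ EU, so EU runs along (−sin 226°, cos 226°); with |EU| = 26.7, U = (-49.01, -42.10). Then cos ∠PUJ = UP·UJ / (|UP||UJ|), giving 62.30°.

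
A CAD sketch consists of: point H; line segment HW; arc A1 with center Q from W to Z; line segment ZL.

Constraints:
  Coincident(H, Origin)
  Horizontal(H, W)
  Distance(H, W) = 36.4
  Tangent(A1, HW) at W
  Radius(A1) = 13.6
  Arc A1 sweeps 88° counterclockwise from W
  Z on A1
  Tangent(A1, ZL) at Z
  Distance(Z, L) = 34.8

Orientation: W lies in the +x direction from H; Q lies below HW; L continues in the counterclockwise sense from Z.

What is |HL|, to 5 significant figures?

52.546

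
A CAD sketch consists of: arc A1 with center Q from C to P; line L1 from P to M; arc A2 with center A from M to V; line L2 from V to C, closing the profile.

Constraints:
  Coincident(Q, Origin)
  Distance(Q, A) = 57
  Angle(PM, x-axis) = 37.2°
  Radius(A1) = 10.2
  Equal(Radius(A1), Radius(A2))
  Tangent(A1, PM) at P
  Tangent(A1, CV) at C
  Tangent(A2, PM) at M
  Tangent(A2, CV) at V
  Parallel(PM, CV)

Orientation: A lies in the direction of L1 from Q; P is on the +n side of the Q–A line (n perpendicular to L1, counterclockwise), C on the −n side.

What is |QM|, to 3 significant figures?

57.9

The slot axis is L1's direction at 37.2°, so u = (cos 37.2°, sin 37.2°) = (0.797, 0.605) and n = (−sin 37.2°, cos 37.2°) = (-0.605, 0.797). Q is at the origin and A lies 57.0 along u from Q, so A = 57.0·u = (45.4, 34.5). Tangency of A1 to both parallel lines with radius 10.2 puts P and C at Q ± 10.2·n: P = (-6.17, 8.12), C = (6.17, -8.12). Equal radii place M and V the same way about A: M = A + 10.2·n = (39.2, 42.6), V = A − 10.2·n = (51.6, 26.3). Then |QM| = |M − Q| = 57.9.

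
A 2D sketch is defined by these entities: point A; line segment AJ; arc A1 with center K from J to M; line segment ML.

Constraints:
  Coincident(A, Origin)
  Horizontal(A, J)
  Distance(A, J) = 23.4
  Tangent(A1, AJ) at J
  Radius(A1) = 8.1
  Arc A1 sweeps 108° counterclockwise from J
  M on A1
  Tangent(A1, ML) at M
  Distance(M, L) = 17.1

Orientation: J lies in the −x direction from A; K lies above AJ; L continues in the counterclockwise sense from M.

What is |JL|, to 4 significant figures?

26.97

A is at the origin; AJ is horizontal with |AJ| = 23.4 and J on the −x side, so J = (-23.40, 0.000). The tangent condition forces KJ to be normal to AJ, so K = J + (0, 8.1) = (-23.40, 8.100). On A1, J sits at bearing -90° from K; a 108° counterclockwise sweep puts M at bearing 18°, so M = K + 8.1·(cos 18°, sin 18°) = (-15.70, 10.60). Since A1 is tangent to ML there, KM ⟂ ML, so ML runs along (−sin 18°, cos 18°); with |ML| = 17.1, L = (-20.98, 26.87). Then |JL| = |L − J| = 26.97.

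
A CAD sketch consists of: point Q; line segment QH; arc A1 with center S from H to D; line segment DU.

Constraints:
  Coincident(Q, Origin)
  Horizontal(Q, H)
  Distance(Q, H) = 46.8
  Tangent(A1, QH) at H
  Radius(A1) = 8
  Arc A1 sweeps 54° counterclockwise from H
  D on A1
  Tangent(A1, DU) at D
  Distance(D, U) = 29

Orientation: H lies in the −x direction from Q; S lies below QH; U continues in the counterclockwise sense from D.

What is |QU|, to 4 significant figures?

75.24

Q is at the origin; QH is horizontal with |QH| = 46.8 and H on the −x side, so H = (-46.80, 0.000). Since A1 is tangent to QH there, SH ⟂ QH, so S = H + (0, -8) = (-46.80, -8.000). On A1, H sits at bearing 90° from S; a 54° counterclockwise sweep puts D at bearing 144°, so D = S + 8.0·(cos 144°, sin 144°) = (-53.27, -3.298). Tangency of A1 to DU means the radius SD is perpendicular to DU, so DU runs along (−sin 144°, cos 144°); with |DU| = 29.0, U = (-70.32, -26.76). Then |QU| = |U − Q| = 75.24.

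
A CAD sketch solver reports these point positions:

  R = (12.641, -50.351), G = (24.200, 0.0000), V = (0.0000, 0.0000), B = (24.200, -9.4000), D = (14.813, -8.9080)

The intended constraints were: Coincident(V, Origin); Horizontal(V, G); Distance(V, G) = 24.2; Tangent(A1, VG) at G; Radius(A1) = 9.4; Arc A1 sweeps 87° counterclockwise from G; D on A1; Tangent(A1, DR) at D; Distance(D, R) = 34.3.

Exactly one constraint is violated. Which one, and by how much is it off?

Distance(D, R) = 34.3 — off by 7.20.

V = (0.00, 0.00) ✓; V.y = 0.00, G.y = 0.00 ✓; |VG| = 24.20 ✓; ∠(BG, GV) = 90.00° ✓; |BG| = 9.400 ✓; bearing(B→D) − bearing(B→G) = 87.00° ✓; |BD| = 9.400 ✓; ∠(BD, DR) = 90.00° ✓; |DR| = 41.50 ✗.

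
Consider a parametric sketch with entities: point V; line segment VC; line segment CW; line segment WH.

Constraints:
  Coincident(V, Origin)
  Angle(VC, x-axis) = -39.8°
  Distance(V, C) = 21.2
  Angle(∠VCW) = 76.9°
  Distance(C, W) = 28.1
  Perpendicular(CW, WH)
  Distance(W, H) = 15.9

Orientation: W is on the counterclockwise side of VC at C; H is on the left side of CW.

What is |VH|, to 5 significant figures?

23.774

V is at the origin; VC runs at -39.8° with length 21.2, so C = 21.2·(cos -39.8°, sin -39.8°) = (16.288, -13.570). ∠VCW = 76.9°, so CW runs at -39.8° + (180° − 76.9°) = 63.300° from the x-axis; with |CW| = 28.1, W = C + 28.1·(cos 63.300°, sin 63.300°) = (28.913, 11.533). CW ⟂ WH; with |WH| = 15.9 on the left of CW, H = W + 15.9·(-0.89337, 0.44932) = (14.709, 18.678). Then |VH| = |H − V| = 23.774.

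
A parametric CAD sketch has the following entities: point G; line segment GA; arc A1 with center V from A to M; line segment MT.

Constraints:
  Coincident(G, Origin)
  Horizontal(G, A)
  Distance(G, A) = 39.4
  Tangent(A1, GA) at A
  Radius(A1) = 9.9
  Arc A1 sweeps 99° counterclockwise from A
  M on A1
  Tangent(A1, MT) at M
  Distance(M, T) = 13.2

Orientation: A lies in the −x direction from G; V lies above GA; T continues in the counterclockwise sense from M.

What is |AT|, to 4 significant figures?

25.67

G is at the origin; GA is horizontal with |GA| = 39.4 and A on the −x side, so A = (-39.40, 0.000). The tangent condition forces VA to be normal to GA, so V = A + (0, 9.9) = (-39.40, 9.900). On A1, A sits at bearing -90° from V; a 99° counterclockwise sweep puts M at bearing 9°, so M = V + 9.9·(cos 9°, sin 9°) = (-29.62, 11.45). Since A1 is tangent to MT there, VM ⟂ MT, so MT runs along (−sin 9°, cos 9°); with |MT| = 13.2, T = (-31.69, 24.49). Then |AT| = |T − A| = 25.67.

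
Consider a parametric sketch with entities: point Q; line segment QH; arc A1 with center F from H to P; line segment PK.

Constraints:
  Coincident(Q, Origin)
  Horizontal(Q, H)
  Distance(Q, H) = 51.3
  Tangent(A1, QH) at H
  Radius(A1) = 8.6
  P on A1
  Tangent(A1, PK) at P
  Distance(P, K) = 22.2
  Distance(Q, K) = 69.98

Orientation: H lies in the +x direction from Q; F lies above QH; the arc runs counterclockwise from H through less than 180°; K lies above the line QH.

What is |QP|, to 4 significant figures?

60.18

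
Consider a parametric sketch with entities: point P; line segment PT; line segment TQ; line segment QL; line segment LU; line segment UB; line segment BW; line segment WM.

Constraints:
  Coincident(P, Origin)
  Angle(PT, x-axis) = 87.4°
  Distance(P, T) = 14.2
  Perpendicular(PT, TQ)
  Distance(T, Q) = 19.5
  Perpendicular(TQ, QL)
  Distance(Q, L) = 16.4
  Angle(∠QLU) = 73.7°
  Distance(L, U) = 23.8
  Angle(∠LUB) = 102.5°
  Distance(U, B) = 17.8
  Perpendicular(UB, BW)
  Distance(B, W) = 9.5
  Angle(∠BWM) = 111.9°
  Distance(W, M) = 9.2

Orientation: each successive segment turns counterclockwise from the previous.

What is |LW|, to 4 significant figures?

26.75

P is at the origin; PT runs at 87.4° with length 14.2, so T = (0.6442, 14.19). PT is perpendicular to TQ, so TQ runs at 177.4°; with |TQ| = 19.5, Q = (-18.84, 15.07). The perpendicularity gives QL at right angles to TQ, so QL runs at -92.60°; with |QL| = 16.4, L = (-19.58, -1.313). ∠QLU = 73.7° gives LU at 13.70° from the x-axis; with |LU| = 23.8, U = (3.543, 4.324). ∠LUB = 102.5° gives UB at 91.20° from the x-axis; with |UB| = 17.8, B = (3.170, 22.12). UB ⟂ BW, so BW runs at -178.8°; with |BW| = 9.5, W = (-6.328, 21.92). Then |LW| = |W − L| = 26.75.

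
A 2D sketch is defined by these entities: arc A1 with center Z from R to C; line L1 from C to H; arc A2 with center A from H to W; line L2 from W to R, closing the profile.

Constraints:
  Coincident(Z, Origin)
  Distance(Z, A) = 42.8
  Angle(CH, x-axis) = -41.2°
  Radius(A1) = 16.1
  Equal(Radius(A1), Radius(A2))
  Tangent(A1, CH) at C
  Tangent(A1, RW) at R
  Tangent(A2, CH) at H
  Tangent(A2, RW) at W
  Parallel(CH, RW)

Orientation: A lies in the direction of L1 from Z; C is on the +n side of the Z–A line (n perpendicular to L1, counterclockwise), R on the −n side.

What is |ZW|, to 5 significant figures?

45.728

The slot axis is L1's direction at -41.2°, so u = (cos -41.2°, sin -41.2°) = (0.75241, -0.65869) and n = (−sin -41.2°, cos -41.2°) = (0.65869, 0.75241). Z is at the origin and A lies 42.8 along u from Z, so A = 42.8·u = (32.203, -28.192). Tangency of A1 to both parallel lines with radius 16.1 puts C and R at Z ± 16.1·n: C = (10.605, 12.114), R = (-10.605, -12.114). Equal radii place H and W the same way about A: H = A + 16.1·n = (42.808, -16.078), W = A − 16.1·n = (21.598, -40.306). Then |ZW| = |W − Z| = 45.728.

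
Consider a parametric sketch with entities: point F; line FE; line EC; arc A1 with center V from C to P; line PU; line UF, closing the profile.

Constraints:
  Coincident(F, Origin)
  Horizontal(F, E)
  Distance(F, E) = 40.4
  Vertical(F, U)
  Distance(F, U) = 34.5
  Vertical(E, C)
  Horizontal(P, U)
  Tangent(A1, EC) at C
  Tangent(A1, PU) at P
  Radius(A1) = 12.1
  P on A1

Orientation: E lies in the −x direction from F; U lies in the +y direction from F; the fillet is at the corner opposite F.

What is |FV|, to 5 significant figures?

36.092

F is at the origin; F and E share the same y with |FE| = 40.4 and E on the −x side, so E = (-40.400, 0.0000). FU is vertical with |FU| = 34.5 and U on the +y side, so U = (0.0000, 34.500). The virtual corner opposite F is at (-40.400, 34.500). A1 meets EC tangentially, so VC is at right angles to EC and tangency of A1 to PU means the radius VP is perpendicular to PU, with radius 12.1, so the center V sits 12.1 in from both sides at V = (-28.300, 22.400). Then |FV| = |V − F| = 36.092.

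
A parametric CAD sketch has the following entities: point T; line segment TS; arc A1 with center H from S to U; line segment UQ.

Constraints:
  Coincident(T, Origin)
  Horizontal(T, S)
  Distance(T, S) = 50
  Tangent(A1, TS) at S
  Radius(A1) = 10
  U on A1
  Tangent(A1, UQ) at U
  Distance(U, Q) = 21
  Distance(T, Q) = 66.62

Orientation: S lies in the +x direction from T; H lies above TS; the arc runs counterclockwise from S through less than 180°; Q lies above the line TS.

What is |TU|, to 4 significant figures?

60.91

T is at the origin; T and S share the same y with |TS| = 50.0 and S on the +x side, so S = (50.00, 0.000). Tangency of A1 to TS means the radius HS is perpendicular to TS, so H = S + (0, 10) = (50.00, 10.00). Since HU ⟂ UQ (tangency), |HQ| = √(10.0² + 21.0²) = 23.26 regardless of where U sits on A1. So Q lies on both circle(T, 66.62) and circle(H, 23.26); the above-TS intersection is Q = (58.65, 31.59). U is the foot of the tangent from Q: U = (59.98, 10.63).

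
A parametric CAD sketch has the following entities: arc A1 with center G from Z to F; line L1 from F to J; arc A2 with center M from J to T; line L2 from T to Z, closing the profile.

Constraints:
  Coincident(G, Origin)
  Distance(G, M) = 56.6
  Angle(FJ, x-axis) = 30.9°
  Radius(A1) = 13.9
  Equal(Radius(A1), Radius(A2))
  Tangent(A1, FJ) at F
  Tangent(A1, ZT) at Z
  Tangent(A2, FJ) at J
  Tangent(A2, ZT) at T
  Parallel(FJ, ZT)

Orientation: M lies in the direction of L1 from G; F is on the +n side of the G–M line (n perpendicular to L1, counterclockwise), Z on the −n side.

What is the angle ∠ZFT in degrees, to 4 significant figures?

63.84°

The slot axis is L1's direction at 30.9°, so u = (cos 30.9°, sin 30.9°) = (0.8581, 0.5135) and n = (−sin 30.9°, cos 30.9°) = (-0.5135, 0.8581). G is at the origin and M lies 56.6 along u from G, so M = 56.6·u = (48.57, 29.07). Tangency of A1 to both parallel lines with radius 13.9 puts F and Z at G ± 13.9·n: F = (-7.138, 11.93), Z = (7.138, -11.93). Equal radii place J and T the same way about M: J = M + 13.9·n = (41.43, 40.99), T = M − 13.9·n = (55.70, 17.14). Then cos ∠ZFT = FZ·FT / (|FZ||FT|), giving 63.84°.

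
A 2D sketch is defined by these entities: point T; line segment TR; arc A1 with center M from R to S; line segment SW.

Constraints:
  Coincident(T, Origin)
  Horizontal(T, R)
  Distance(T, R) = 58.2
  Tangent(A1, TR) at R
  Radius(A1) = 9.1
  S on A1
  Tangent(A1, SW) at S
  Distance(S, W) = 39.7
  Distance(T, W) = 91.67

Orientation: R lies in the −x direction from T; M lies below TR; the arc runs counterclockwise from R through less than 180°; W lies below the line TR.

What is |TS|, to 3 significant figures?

66.9

T is at the origin; TR is horizontal with |TR| = 58.2 and R on the −x side, so R = (-58.2, 0.00). Since A1 is tangent to TR there, MR ⟂ TR, so M = R + (0, -9.1) = (-58.2, -9.10). Since MS ⟂ SW (tangency), |MW| = √(9.1² + 39.7²) = 40.7 regardless of where S sits on A1. So W lies on both circle(T, 91.67) and circle(M, 40.7); the below-TR intersection is W = (-81.1, -42.8). S is the foot of the tangent from W: S = (-66.7, -5.80).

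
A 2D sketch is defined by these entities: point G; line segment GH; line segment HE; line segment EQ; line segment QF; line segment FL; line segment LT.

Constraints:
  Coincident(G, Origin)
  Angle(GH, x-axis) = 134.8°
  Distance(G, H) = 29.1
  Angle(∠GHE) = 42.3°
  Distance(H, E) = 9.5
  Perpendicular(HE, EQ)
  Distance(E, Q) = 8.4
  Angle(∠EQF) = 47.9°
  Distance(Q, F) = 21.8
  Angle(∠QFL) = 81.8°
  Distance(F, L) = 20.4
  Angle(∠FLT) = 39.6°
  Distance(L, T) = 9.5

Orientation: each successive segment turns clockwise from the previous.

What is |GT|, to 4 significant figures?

32.76

∠QFL = 81.8° gives FL at 36.80° from the x-axis; with |FL| = 20.4, L = (-10.52, 39.41). ∠FLT = 39.6° gives LT at -103.6° from the x-axis; with |LT| = 9.5, T = (-12.76, 30.18). Then |GT| = |T − G| = 32.76.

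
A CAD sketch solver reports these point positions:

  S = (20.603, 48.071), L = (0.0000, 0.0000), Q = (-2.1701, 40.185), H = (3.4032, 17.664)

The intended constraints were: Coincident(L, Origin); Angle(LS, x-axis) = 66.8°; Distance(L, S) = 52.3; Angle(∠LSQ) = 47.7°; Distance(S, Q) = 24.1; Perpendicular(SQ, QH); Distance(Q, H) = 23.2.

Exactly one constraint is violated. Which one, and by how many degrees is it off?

Perpendicular(SQ, QH) — off by 5.20°.

L = (0.00, 0.00) ✓; LS at 66.80° ✓; |LS| = 52.30 ✓; ∠LSQ = 47.70° ✓; |SQ| = 24.10 ✓; ∠(SQ, QH) = 84.80° ✗; |QH| = 23.20 ✓.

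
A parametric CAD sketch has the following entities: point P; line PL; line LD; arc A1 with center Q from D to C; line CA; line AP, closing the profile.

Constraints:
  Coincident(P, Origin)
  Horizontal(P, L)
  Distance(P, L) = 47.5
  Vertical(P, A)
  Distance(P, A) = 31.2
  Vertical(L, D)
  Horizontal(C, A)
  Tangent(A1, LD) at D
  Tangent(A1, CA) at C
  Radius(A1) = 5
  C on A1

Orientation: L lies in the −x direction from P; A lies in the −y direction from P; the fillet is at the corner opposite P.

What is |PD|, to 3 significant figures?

54.2

The virtual corner opposite P is at (-47.5, -31.2). A1 meets LD tangentially, so QD is at right angles to LD and since A1 is tangent to CA there, QC ⟂ CA, with radius 5.0, so the center Q sits 5.0 in from both sides at Q = (-42.5, -26.2). That places the tangent points at D = (-47.5, -26.2) on LD and C = (-42.5, -31.2) on CA. Then |PD| = |D − P| = 54.2.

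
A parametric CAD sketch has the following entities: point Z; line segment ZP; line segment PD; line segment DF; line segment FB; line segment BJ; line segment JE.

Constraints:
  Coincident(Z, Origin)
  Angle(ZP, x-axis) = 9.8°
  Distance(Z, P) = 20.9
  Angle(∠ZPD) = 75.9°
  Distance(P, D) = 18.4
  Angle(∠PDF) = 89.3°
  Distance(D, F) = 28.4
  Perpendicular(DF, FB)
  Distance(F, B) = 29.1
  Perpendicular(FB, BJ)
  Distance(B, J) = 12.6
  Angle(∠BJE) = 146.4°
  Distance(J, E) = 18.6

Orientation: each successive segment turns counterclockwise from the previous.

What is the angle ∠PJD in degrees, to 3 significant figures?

27.0°

Z is at the origin; ZP runs at 9.8° with length 20.9, so P = (20.6, 3.56). ∠ZPD = 75.9° gives PD at 114° from the x-axis; with |PD| = 18.4, D = (13.1, 20.4). ∠PDF = 89.3° gives DF at -155° from the x-axis; with |DF| = 28.4, F = (-12.7, 8.56). DF is perpendicular to FB, so FB runs at -65.4°; with |FB| = 29.1, B = (-0.568, -17.9). FB ⟂ BJ, so BJ runs at 24.6°; with |BJ| = 12.6, J = (10.9, -12.7). Then cos ∠PJD = JP·JD / (|JP||JD|), giving 27.0°.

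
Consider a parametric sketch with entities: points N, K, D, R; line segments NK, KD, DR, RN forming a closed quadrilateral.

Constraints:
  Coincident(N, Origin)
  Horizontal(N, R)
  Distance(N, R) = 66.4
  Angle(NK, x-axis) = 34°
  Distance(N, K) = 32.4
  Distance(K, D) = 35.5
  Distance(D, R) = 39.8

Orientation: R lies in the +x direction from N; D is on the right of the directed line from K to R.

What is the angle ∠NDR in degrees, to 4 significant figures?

125.0°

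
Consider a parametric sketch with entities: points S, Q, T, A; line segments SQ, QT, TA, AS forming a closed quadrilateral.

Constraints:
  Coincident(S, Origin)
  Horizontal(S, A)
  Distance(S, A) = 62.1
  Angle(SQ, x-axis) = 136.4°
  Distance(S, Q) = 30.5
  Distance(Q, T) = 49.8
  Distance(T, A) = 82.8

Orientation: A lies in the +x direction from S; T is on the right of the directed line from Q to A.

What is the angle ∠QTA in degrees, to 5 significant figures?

77.350°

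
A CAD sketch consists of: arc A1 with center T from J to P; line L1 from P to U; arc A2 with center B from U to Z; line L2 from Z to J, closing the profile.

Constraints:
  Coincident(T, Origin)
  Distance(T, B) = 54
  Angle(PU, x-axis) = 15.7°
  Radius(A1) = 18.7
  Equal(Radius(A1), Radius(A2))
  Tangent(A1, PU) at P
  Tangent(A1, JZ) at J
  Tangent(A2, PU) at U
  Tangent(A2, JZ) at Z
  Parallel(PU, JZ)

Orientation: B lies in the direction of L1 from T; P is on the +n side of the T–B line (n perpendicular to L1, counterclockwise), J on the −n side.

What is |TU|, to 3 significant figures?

57.1

Tangency of A1 to both parallel lines with radius 18.7 puts P and J at T ± 18.7·n: P = (-5.06, 18.0), J = (5.06, -18.0). Equal radii place U and Z the same way about B: U = B + 18.7·n = (46.9, 32.6), Z = B − 18.7·n = (57.0, -3.39). Then |TU| = |U − T| = 57.1.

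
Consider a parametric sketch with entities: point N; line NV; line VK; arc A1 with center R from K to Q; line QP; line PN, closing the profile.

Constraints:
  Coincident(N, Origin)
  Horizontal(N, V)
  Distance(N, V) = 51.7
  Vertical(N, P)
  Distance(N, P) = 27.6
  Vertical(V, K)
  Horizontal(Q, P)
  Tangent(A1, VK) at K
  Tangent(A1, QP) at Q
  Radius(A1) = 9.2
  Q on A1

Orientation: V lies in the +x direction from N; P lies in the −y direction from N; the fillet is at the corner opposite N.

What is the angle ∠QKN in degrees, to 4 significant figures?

64.59°

N is at the origin; N and V share the same y with |NV| = 51.7 and V on the +x side, so V = (51.70, 0.000). NP is vertical with |NP| = 27.6 and P on the −y side, so P = (0.000, -27.60). The virtual corner opposite N is at (51.70, -27.60). Since A1 is tangent to VK there, RK ⟂ VK and tangency of A1 to QP means the radius RQ is perpendicular to QP, with radius 9.2, so the center R sits 9.2 in from both sides at R = (42.50, -18.40). That places the tangent points at K = (51.70, -18.40) on VK and Q = (42.50, -27.60) on QP. Then cos ∠QKN = KQ·KN / (|KQ||KN|), giving 64.59°.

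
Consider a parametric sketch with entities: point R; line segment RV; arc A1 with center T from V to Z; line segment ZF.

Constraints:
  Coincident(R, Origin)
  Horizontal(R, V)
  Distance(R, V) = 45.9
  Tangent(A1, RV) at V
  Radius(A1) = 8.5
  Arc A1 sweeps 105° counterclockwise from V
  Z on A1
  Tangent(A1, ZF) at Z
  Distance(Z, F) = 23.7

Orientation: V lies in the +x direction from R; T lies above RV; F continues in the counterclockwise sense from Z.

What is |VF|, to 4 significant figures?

33.66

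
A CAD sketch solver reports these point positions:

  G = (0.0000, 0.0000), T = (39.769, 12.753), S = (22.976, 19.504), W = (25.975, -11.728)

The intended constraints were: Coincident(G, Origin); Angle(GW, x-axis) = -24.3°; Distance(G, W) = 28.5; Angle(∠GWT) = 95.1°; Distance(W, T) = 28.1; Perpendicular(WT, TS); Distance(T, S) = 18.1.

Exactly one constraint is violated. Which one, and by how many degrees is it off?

Perpendicular(WT, TS) — off by 7.50°.

G = (0.00, 0.00) ✓; GW at -24.30° ✓; |GW| = 28.50 ✓; ∠GWT = 95.10° ✓; |WT| = 28.10 ✓; ∠(WT, TS) = 97.50° ✗; |TS| = 18.10 ✓.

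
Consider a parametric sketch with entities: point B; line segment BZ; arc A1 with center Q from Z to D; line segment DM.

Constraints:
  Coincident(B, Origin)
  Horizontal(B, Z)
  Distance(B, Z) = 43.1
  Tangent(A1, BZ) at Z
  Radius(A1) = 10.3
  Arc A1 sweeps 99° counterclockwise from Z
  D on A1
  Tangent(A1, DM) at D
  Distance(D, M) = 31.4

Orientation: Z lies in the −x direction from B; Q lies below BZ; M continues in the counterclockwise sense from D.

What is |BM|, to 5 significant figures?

64.663

B is at the origin; B and Z share the same y with |BZ| = 43.1 and Z on the −x side, so Z = (-43.100, 0.0000). Tangency of A1 to BZ means the radius QZ is perpendicular to BZ, so Q = Z + (0, -10.3) = (-43.100, -10.300). On A1, Z sits at bearing 90° from Q; a 99° counterclockwise sweep puts D at bearing 189°, so D = Q + 10.3·(cos 189°, sin 189°) = (-53.273, -11.911). Tangency of A1 to DM means the radius QD is perpendicular to DM, so DM runs along (−sin 189°, cos 189°); with |DM| = 31.4, M = (-48.361, -42.925). Then |BM| = |M − B| = 64.663.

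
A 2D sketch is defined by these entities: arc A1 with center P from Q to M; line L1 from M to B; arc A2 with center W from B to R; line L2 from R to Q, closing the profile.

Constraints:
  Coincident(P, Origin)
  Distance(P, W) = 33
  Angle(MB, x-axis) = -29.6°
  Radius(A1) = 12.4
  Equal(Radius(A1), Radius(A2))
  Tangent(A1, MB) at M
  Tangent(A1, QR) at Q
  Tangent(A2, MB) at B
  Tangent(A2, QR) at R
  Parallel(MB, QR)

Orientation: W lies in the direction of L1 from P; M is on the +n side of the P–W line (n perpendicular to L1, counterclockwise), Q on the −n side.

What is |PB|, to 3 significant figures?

35.3

The slot axis is L1's direction at -29.6°, so u = (cos -29.6°, sin -29.6°) = (0.869, -0.494) and n = (−sin -29.6°, cos -29.6°) = (0.494, 0.869). P is at the origin and W lies 33.0 along u from P, so W = 33.0·u = (28.7, -16.3). Tangency of A1 to both parallel lines with radius 12.4 puts M and Q at P ± 12.4·n: M = (6.12, 10.8), Q = (-6.12, -10.8). Equal radii place B and R the same way about W: B = W + 12.4·n = (34.8, -5.52), R = W − 12.4·n = (22.6, -27.1). Then |PB| = |B − P| = 35.3.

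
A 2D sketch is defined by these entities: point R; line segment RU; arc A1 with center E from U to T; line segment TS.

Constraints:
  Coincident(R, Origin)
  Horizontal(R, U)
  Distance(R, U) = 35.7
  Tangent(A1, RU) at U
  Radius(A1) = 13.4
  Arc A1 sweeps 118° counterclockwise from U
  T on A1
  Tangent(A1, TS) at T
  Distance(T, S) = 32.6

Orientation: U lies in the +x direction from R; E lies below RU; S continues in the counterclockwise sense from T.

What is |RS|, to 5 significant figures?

62.325

On A1, U sits at bearing 90° from E; a 118° counterclockwise sweep puts T at bearing 208°, so T = E + 13.4·(cos 208°, sin 208°) = (23.869, -19.691). Since A1 is tangent to TS there, ET ⟂ TS, so TS runs along (−sin 208°, cos 208°); with |TS| = 32.6, S = (39.173, -48.475). Then |RS| = |S − R| = 62.325.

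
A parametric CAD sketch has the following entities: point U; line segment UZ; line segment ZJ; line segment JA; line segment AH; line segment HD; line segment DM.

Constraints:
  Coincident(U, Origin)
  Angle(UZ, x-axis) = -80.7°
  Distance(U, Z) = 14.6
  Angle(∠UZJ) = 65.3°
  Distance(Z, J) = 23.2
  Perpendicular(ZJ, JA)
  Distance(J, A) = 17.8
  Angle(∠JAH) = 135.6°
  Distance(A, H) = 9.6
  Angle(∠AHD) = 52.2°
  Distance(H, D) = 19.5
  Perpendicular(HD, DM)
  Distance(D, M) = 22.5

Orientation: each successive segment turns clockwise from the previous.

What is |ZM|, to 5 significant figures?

36.201

U is at the origin; UZ runs at -80.7° with length 14.6, so Z = (2.3594, -14.408). ∠UZJ = 65.3° gives ZJ at 164.60° from the x-axis; with |ZJ| = 23.2, J = (-20.008, -8.2472). ZJ is perpendicular to JA, so JA runs at 74.600°; with |JA| = 17.8, A = (-15.281, 8.9137). ∠JAH = 135.6° gives AH at 30.200° from the x-axis; with |AH| = 9.6, H = (-6.9837, 13.743). ∠AHD = 52.2° gives HD at -97.600° from the x-axis; with |HD| = 19.5, D = (-9.5627, -5.5860). HD is perpendicular to DM, so DM runs at 172.40°; with |DM| = 22.5, M = (-31.865, -2.6102). Then |ZM| = |M − Z| = 36.201.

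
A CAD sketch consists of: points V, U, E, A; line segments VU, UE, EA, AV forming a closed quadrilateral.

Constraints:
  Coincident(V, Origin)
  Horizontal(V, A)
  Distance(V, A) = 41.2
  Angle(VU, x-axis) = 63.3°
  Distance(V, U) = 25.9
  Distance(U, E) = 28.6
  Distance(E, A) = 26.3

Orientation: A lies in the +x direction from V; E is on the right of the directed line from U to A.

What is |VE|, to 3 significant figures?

16.3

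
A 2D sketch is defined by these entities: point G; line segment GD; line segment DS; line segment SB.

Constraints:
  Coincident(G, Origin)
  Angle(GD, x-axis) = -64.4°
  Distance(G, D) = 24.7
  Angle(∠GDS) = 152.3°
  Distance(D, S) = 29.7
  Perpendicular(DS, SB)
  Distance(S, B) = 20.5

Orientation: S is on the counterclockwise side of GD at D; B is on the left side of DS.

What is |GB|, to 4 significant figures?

52.35

G is at the origin; GD runs at -64.4° with length 24.7, so D = 24.7·(cos -64.4°, sin -64.4°) = (10.67, -22.28). ∠GDS = 152.3°, so DS runs at -64.4° + (180° − 152.3°) = -36.70° from the x-axis; with |DS| = 29.7, S = D + 29.7·(cos -36.70°, sin -36.70°) = (34.49, -40.02). DS is perpendicular to SB; with |SB| = 20.5 on the left of DS, B = S + 20.5·(0.5976, 0.8018) = (46.74, -23.59). Then |GB| = |B − G| = 52.35.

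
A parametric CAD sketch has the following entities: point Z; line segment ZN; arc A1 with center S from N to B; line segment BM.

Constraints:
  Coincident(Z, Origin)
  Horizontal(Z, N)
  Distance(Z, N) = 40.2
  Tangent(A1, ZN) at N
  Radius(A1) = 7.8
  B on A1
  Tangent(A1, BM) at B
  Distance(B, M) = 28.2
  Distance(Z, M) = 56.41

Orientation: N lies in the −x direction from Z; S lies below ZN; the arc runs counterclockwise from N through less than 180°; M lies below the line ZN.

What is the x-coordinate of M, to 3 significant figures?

-42.6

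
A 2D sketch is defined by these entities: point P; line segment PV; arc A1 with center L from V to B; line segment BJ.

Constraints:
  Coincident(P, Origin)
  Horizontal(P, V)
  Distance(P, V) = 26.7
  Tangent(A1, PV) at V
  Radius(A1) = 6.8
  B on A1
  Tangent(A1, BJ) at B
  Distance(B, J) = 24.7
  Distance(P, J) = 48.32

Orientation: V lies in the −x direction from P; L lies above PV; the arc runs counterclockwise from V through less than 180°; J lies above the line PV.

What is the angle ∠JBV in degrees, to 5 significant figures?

114.13°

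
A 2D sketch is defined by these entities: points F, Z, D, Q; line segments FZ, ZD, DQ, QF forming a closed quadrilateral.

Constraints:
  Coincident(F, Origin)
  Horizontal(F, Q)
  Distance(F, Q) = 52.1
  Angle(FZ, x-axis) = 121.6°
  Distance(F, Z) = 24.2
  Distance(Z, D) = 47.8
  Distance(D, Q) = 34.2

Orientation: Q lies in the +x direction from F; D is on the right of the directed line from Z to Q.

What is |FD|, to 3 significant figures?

24.8

Checks: |FQ| = 52.10 ✓; |FZ| = 24.20 ✓; |ZD| = 47.80 ✓; |DQ| = 34.20 ✓.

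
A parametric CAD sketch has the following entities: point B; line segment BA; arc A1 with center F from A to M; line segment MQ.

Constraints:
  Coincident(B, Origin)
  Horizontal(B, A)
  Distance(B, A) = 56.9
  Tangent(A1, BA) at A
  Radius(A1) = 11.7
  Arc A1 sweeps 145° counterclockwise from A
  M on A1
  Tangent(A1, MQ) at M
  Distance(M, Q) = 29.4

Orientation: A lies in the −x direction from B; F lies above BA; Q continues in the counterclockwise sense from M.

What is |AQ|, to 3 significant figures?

41.9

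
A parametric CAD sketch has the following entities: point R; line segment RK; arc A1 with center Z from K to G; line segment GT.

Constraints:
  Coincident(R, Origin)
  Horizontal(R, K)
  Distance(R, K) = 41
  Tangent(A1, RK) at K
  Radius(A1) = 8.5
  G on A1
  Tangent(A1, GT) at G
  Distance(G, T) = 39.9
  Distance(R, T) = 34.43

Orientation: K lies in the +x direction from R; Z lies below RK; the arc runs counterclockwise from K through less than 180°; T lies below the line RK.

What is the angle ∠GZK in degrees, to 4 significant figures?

49.52°

Checks: ∠(ZK, KR) = 90.00° ✓; |ZG| = 8.500 ✓; ∠(ZG, GT) = 90.00° ✓; |GT| = 39.90 ✓; |RT| = 34.43 ✓.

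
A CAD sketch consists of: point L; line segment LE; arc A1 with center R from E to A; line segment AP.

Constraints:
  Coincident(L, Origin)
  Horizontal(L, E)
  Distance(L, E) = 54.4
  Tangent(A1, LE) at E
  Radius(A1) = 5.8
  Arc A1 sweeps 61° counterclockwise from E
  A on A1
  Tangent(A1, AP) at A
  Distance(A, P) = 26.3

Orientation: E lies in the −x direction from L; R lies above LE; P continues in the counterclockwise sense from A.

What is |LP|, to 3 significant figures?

44.9

L is at the origin; L and E share the same y with |LE| = 54.4 and E on the −x side, so E = (-54.4, 0.00). The tangent condition forces RE to be normal to LE, so R = E + (0, 5.8) = (-54.4, 5.80). On A1, E sits at bearing -90° from R; a 61° counterclockwise sweep puts A at bearing -29°, so A = R + 5.8·(cos -29°, sin -29°) = (-49.3, 2.99). Since A1 is tangent to AP there, RA ⟂ AP, so AP runs along (−sin -29°, cos -29°); with |AP| = 26.3, P = (-36.6, 26.0). Then |LP| = |P − L| = 44.9.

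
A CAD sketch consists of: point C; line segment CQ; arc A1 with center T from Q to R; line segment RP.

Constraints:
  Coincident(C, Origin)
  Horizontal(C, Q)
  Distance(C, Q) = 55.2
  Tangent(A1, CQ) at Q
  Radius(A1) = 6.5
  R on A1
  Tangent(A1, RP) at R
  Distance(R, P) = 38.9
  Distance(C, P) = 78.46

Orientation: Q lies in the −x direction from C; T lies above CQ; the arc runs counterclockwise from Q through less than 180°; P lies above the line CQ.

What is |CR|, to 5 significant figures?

50.036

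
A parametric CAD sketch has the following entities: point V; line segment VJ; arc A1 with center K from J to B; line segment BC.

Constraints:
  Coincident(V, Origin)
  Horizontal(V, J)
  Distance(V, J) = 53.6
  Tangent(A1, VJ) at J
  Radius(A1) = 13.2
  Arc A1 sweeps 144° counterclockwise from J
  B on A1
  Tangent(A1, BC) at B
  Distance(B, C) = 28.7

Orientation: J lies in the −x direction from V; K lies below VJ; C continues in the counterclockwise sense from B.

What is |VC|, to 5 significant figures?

55.813

V is at the origin; VJ is horizontal with |VJ| = 53.6 and J on the −x side, so J = (-53.600, 0.0000). A1 meets VJ tangentially, so KJ is at right angles to VJ, so K = J + (0, -13.2) = (-53.600, -13.200). On A1, J sits at bearing 90° from K; a 144° counterclockwise sweep puts B at bearing 234°, so B = K + 13.2·(cos 234°, sin 234°) = (-61.359, -23.879). The tangent condition forces KB to be normal to BC, so BC runs along (−sin 234°, cos 234°); with |BC| = 28.7, C = (-38.140, -40.748). Then |VC| = |C − V| = 55.813.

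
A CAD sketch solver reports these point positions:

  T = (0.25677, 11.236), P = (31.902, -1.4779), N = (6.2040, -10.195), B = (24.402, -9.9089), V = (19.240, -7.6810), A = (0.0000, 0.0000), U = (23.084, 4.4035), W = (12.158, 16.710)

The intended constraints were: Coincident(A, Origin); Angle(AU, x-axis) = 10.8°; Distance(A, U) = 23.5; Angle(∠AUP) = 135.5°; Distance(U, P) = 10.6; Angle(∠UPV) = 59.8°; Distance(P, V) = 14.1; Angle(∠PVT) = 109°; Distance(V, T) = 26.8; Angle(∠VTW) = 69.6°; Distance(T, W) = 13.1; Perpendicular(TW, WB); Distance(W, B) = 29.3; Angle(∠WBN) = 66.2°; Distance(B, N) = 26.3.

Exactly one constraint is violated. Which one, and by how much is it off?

Distance(B, N) = 26.3 — off by 8.10.

A = (0.00, 0.00) ✓; AU at 10.80° ✓; |AU| = 23.50 ✓; ∠AUP = 135.5° ✓; |UP| = 10.60 ✓; ∠UPV = 59.80° ✓; |PV| = 14.10 ✓; ∠PVT = 109.0° ✓; |VT| = 26.80 ✓; ∠VTW = 69.60° ✓; |TW| = 13.10 ✓; ∠(TW, WB) = 90.00° ✓; |WB| = 29.30 ✓; ∠WBN = 66.20° ✓; |BN| = 18.20 ✗.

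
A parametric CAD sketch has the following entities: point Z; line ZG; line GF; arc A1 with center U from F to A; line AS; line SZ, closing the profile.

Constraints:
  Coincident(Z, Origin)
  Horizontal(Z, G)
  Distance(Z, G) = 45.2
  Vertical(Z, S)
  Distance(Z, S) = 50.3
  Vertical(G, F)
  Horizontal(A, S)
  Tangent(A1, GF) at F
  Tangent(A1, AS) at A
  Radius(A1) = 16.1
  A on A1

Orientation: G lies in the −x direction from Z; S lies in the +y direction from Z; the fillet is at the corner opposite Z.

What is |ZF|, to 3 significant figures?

56.7

The virtual corner opposite Z is at (-45.2, 50.3). The tangent condition forces UF to be normal to GF and A1 meets AS tangentially, so UA is at right angles to AS, with radius 16.1, so the center U sits 16.1 in from both sides at U = (-29.1, 34.2). That places the tangent points at F = (-45.2, 34.2) on GF and A = (-29.1, 50.3) on AS. Then |ZF| = |F − Z| = 56.7.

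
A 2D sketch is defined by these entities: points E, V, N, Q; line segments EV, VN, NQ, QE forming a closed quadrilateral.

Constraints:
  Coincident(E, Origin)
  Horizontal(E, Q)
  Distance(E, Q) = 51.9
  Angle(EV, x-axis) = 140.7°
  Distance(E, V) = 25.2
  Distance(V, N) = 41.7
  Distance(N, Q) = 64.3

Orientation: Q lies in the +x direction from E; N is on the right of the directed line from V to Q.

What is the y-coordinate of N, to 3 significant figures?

-24.0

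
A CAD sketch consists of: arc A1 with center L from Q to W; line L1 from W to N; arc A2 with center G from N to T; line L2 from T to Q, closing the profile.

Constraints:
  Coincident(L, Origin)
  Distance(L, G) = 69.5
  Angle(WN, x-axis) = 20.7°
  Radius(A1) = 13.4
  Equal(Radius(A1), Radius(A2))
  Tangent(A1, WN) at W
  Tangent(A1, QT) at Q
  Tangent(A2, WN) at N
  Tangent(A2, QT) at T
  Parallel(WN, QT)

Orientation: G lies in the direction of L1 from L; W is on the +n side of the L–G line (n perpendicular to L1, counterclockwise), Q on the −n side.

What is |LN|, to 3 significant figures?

70.8

The slot axis is L1's direction at 20.7°, so u = (cos 20.7°, sin 20.7°) = (0.935, 0.353) and n = (−sin 20.7°, cos 20.7°) = (-0.353, 0.935). L is at the origin and G lies 69.5 along u from L, so G = 69.5·u = (65.0, 24.6). Tangency of A1 to both parallel lines with radius 13.4 puts W and Q at L ± 13.4·n: W = (-4.74, 12.5), Q = (4.74, -12.5). Equal radii place N and T the same way about G: N = G + 13.4·n = (60.3, 37.1), T = G − 13.4·n = (69.7, 12.0). Then |LN| = |N − L| = 70.8.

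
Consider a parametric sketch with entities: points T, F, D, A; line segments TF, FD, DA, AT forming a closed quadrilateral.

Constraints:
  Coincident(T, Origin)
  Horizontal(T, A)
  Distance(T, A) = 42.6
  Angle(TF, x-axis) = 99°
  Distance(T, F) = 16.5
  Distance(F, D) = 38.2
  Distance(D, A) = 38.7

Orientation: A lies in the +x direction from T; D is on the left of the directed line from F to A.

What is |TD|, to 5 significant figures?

47.156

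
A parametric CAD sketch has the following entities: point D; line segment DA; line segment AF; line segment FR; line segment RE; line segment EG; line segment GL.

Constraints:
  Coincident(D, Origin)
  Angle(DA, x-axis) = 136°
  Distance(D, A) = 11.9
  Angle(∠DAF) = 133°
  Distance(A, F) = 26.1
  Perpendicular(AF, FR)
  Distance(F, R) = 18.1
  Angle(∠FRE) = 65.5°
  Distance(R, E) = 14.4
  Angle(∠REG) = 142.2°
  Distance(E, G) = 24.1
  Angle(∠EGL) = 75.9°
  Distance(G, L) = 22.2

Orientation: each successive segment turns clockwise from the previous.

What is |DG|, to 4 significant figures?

20.47

D is at the origin; DA runs at 136.0° with length 11.9, so A = (-8.560, 8.266). ∠DAF = 133.0° gives AF at 89.00° from the x-axis; with |AF| = 26.1, F = (-8.105, 34.36). AF ⟂ FR, so FR runs at -1.000°; with |FR| = 18.1, R = (9.993, 34.05). ∠FRE = 65.5° gives RE at -115.5° from the x-axis; with |RE| = 14.4, E = (3.793, 21.05). ∠REG = 142.2° gives EG at -153.3° from the x-axis; with |EG| = 24.1, G = (-17.74, 10.22). Then |DG| = |G − D| = 20.47.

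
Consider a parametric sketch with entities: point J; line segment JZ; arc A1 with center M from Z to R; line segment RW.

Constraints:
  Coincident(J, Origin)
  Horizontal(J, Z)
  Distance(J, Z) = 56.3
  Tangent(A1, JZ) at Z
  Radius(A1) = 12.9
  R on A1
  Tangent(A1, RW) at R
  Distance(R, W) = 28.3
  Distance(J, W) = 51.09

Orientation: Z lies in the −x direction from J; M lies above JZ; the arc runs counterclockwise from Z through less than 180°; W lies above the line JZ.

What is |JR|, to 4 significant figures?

44.89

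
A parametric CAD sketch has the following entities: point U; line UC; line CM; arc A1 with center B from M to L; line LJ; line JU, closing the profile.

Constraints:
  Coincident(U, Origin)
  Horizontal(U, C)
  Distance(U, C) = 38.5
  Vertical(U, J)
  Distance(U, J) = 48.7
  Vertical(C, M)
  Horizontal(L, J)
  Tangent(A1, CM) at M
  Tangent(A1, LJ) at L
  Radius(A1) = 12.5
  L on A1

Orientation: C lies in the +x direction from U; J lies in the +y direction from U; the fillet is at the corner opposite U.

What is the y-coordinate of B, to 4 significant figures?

36.20

U is at the origin; U and C share the same y with |UC| = 38.5 and C on the +x side, so C = (38.50, 0.000). U and J share the same x with |UJ| = 48.7 and J on the +y side, so J = (0.000, 48.70). The virtual corner opposite U is at (38.50, 48.70). Tangency of A1 to CM means the radius BM is perpendicular to CM and since A1 is tangent to LJ there, BL ⟂ LJ, with radius 12.5, so the center B sits 12.5 in from both sides at B = (26.00, 36.20). So B.y = 36.20.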